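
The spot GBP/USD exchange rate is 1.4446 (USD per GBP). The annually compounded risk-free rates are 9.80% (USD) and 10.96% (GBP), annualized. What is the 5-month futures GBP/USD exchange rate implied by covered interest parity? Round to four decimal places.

1.4383

By covered interest parity, F = S · (1+r_USD)^T / (1+r_GBP)^T
= 1.4446 × 1.039723 / 1.044286 = 1.4446 × 0.995631
F = 1.4383 USD per GBP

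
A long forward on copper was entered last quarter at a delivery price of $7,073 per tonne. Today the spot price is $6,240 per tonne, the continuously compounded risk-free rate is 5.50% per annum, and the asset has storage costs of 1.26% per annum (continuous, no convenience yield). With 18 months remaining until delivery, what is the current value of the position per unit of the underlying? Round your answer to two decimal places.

-$153.84 per tonne

Current fair forward for the remaining 18 months: F = S·e^((r + u)·T), (r + u) = 0.0550 + 0.0126 = 0.0676
F = 6240 · e^(0.0676 × 18/12) = 6240 × 1.10671924 = 6905.9281
Value of long forward = (F − K)·e^(−rT) = (6905.9281 − 7073) · e^(−0.0550·18/12)
= -167.0719 × 0.92081144 = -153.84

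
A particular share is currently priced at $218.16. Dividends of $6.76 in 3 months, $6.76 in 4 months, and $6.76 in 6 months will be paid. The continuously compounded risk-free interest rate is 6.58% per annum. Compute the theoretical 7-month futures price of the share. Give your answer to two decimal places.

PV(dividends) I = 6.76·e^(−0.0658·3/12) + 6.76·e^(−0.0658·4/12) + 6.76·e^(−0.0658·6/12)
I = 6.6497 + 6.6133 + 6.5412 = 19.8042
F = (S − I)·e^(rT) = (218.16 − 19.8042) · e^(0.0658·7/12)
= 198.3558 · e^0.038383 = 198.3558 × 1.039129 = $206.12

$206.12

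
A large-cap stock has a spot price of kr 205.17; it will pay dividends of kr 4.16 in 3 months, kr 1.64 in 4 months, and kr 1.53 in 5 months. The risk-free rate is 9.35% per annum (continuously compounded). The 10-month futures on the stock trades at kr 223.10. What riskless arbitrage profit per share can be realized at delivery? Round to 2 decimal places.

PV(dividends) I = 4.16·e^(−0.0935·3/12) + 1.64·e^(−0.0935·4/12) + 1.53·e^(−0.0935·5/12) = 7.1251
Fair futures F* = (S − I)·e^(rT) = (205.17 − 7.1251)·e^0.077917 = 198.0449 × 1.081033 = 214.0931
Market kr 223.10 > fair 214.0931: forward overpriced → cash-and-carry (borrow at r, buy the stock and collect the dividends, short the forward).
Profit at T = |F_mkt − F*| = |223.10 − 214.0931| = kr 9.01 per share

kr 9.01 per share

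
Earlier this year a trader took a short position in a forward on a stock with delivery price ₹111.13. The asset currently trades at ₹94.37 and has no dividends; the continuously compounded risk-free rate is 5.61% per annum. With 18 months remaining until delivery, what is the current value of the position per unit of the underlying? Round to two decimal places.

Current fair forward for the remaining 18 months: F = S·e^(r·T), r = 0.0561
F = 94.37 · e^(0.0561 × 18/12) = 94.37 × 1.087792 = 102.6549
Value of long forward = (F − K)·e^(−rT) = (102.6549 − 111.13) · e^(−0.0561·18/12)
= -8.4751 × 0.919293 = -7.79
Short position value = −(long value) = ₹7.79

₹7.79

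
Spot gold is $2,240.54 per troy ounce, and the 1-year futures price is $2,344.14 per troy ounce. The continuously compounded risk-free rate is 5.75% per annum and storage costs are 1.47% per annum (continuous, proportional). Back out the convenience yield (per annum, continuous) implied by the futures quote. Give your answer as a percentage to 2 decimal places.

F = S·e^((r+u−y)T) ⇒ (r+u−y) = ln(F/S)/T
ln(2344.14/2240.54) = 0.045202; /T ⇒ 0.045202
y = r + u − ln(F/S)/T = 0.0575 + 0.0147 − 0.045202 = 0.026998
y = 2.70%

2.70%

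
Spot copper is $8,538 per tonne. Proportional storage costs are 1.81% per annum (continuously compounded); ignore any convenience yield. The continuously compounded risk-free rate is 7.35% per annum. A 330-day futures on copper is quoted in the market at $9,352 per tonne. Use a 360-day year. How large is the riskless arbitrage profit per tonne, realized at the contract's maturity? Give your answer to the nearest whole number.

Fair futures: F* = S·e^(carry·T), with carry = (r + u) = 0.0735 + 0.0181 = 0.0916
F* = 8538 · e^(0.0916 × 330/360) = 8538 · e^0.083967 = 8538 × 1.087593 = $9285.8690
Market $9352 > fair $9285.8690: forward overpriced → cash-and-carry (buy spot, short the forward).
At maturity, profit = |F_mkt − F*| = |9352 − 9285.8690| = $66 per tonne

$66 per tonne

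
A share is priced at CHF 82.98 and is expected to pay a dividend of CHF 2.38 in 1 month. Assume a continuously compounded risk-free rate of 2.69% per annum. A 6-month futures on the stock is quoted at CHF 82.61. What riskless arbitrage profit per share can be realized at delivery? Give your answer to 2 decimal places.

PV(dividends) I = 2.38·e^(−0.0269·1/12) = 2.3747
Fair futures F* = (S − I)·e^(rT) = (82.98 − 2.3747)·e^0.013450 = 80.6053 × 1.013541 = 81.6968
Market CHF 82.61 > fair 81.6968: forward overpriced → cash-and-carry (borrow at r, buy the stock and collect the dividends, short the forward).
Profit at T = |F_mkt − F*| = |82.61 − 81.6968| = CHF 0.91 per share

CHF 0.91 per share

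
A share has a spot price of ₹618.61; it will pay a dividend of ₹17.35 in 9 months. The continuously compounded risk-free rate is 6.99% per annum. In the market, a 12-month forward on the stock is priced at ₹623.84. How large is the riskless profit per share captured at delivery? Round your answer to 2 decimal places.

₹21.90 per share

PV(dividends) I = 17.35·e^(−0.0699·9/12) = 16.4639
Fair forward F* = (S − I)·e^(rT) = (618.61 − 16.4639)·e^0.069900 = 602.1461 × 1.072401 = 645.7421
Market ₹623.84 < fair 645.7421: forward underpriced → reverse cash-and-carry (short the stock, invest proceeds at r, pay the dividends, go long the forward).
Profit at T = |F_mkt − F*| = |623.84 − 645.7421| = ₹21.90 per share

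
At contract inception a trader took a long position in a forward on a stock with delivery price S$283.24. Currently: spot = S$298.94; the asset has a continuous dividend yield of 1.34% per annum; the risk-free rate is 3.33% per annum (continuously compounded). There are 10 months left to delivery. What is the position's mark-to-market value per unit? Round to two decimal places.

Current fair forward for the remaining 10 months: F = S·e^((r − q)·T), (r − q) = 0.0333 − 0.0134 = 0.0199
F = 298.94 · e^(0.0199 × 10/12) = 298.94 × 1.016722 = 303.9389
Value of long forward = (F − K)·e^(−rT) = (303.9389 − 283.24) · e^(−0.0333·10/12)
= 20.6989 × 0.972631 = 20.13

S$20.13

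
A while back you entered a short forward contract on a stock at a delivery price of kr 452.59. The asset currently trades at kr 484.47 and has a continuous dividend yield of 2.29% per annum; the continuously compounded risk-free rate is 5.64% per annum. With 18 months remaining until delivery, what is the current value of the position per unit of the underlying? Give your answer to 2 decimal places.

-kr 52.24

Current fair forward for the remaining 18 months: F = S·e^((r − q)·T), (r − q) = 0.0564 − 0.0229 = 0.0335
F = 484.47 · e^(0.0335 × 18/12) = 484.47 × 1.051534 = 509.4367
Value of long forward = (F − K)·e^(−rT) = (509.4367 − 452.59) · e^(−0.0564·18/12)
= 56.8467 × 0.918880 = 52.24
Short position value = −(long value) = -kr 52.24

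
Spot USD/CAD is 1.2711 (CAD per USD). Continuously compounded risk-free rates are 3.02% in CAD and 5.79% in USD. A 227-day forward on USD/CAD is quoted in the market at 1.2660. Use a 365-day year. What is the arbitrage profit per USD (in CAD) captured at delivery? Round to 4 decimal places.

Fair forward: F* = S·e^(carry·T), with carry = (r_CAD − r_USD) = 0.0302 − 0.0579 = -0.0277
F* = 1.2711 · e^(-0.0277 × 227/365) = 1.2711 · e^-0.017227 = 1.2711 × 0.982921 = 1.2494
Market 1.2660 > fair 1.2494: forward overpriced → cash-and-carry (buy spot, short the forward).
At maturity, profit = |F_mkt − F*| = |1.2660 − 1.2494| = 0.0166 per USD (in CAD)

0.0166 per USD (in CAD)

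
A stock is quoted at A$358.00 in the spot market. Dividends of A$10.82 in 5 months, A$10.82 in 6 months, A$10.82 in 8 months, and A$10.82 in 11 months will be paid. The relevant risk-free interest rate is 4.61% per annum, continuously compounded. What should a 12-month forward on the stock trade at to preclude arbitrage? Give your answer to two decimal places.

PV(dividends) I = 10.82·e^(−0.0461·5/12) + 10.82·e^(−0.0461·6/12) + 10.82·e^(−0.0461·8/12) + 10.82·e^(−0.0461·11/12)
I = 10.6141 + 10.5735 + 10.4925 + 10.3723 = 42.0524
F = (S − I)·e^(rT) = (358.00 − 42.0524) · e^(0.0461·12/12)
= 315.9476 · e^0.046100 = 315.9476 × 1.047179 = A$330.85

A$330.85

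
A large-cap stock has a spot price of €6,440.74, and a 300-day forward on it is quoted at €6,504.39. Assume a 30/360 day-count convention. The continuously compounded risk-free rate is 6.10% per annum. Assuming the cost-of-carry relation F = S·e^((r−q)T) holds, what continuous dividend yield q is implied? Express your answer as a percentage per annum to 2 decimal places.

4.92%

From F = S·e^((r−q)T): (r − q) = ln(F/S)/T
ln(6504.39/6440.74) = ln(1.009882) = 0.009833
(r − q) = 0.009833 / (300/360) = 0.011800
q = r − ln(F/S)/T = 0.0610 − 0.011800 = 0.049200
q = 4.92%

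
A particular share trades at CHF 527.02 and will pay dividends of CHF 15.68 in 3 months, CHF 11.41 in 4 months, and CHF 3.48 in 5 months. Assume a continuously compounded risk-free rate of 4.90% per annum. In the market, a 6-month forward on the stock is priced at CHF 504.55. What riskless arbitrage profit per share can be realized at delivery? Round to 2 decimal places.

CHF 4.67 per share

PV(dividends) I = 15.68·e^(−0.0490·3/12) + 11.41·e^(−0.0490·4/12) + 3.48·e^(−0.0490·5/12) = 30.1239
Fair forward F* = (S − I)·e^(rT) = (527.02 − 30.1239)·e^0.024500 = 496.8961 × 1.024803 = 509.2206
Market CHF 504.55 < fair 509.2206: forward underpriced → reverse cash-and-carry (short the stock, invest proceeds at r, pay the dividends, go long the forward).
Profit at T = |F_mkt − F*| = |504.55 − 509.2206| = CHF 4.67 per share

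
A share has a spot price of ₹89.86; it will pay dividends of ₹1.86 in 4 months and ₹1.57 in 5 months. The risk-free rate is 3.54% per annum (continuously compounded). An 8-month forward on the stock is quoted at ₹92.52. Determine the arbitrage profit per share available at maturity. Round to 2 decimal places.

PV(dividends) I = 1.86·e^(−0.0354·4/12) + 1.57·e^(−0.0354·5/12) = 3.3852
Fair forward F* = (S − I)·e^(rT) = (89.86 − 3.3852)·e^0.023600 = 86.4748 × 1.023881 = 88.5399
Market ₹92.52 > fair 88.5399: forward overpriced → cash-and-carry (borrow at r, buy the stock and collect the dividends, short the forward).
Profit at T = |F_mkt − F*| = |92.52 − 88.5399| = ₹3.98 per share

₹3.98 per share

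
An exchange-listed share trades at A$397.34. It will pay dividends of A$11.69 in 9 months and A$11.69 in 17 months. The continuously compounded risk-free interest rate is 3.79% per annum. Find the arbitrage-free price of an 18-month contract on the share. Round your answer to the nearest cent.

PV(dividends) I = 11.69·e^(−0.0379·9/12) + 11.69·e^(−0.0379·17/12)
I = 11.3624 + 11.0789 = 22.4413
F = (S − I)·e^(rT) = (397.34 − 22.4413) · e^(0.0379·18/12)
= 374.8987 · e^0.056850 = 374.8987 × 1.058497 = A$396.83

A$396.83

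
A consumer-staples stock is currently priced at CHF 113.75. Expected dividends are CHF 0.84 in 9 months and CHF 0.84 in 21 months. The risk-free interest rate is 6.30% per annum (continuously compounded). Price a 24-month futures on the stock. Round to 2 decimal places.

PV(dividends) I = 0.84·e^(−0.0630·9/12) + 0.84·e^(−0.0630·21/12)
I = 0.8012 + 0.7523 = 1.5535
F = (S − I)·e^(rT) = (113.75 − 1.5535) · e^(0.0630·24/12)
= 112.1965 · e^0.126000 = 112.1965 × 1.134282 = CHF 127.26

CHF 127.26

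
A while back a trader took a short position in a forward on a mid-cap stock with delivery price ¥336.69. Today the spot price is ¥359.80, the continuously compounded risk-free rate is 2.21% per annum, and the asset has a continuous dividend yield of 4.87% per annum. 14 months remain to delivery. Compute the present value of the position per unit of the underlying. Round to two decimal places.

-¥11.81

Current fair forward for the remaining 14 months: F = S·e^((r − q)·T), (r − q) = 0.0221 − 0.0487 = -0.0266
F = 359.80 · e^(-0.0266 × 14/12) = 359.80 × 0.969443 = 348.8056
Value of long forward = (F − K)·e^(−rT) = (348.8056 − 336.69) · e^(−0.0221·14/12)
= 12.1156 × 0.974546 = 11.81
Short position value = −(long value) = -¥11.81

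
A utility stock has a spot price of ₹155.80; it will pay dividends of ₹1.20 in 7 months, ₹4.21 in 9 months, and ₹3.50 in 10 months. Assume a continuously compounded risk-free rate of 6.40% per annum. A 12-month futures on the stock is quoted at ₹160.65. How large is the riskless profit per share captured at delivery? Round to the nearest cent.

₹3.60 per share

PV(dividends) I = 1.20·e^(−0.0640·7/12) + 4.21·e^(−0.0640·9/12) + 3.50·e^(−0.0640·10/12) = 8.4869
Fair futures F* = (S − I)·e^(rT) = (155.80 − 8.4869)·e^0.064000 = 147.3131 × 1.066092 = 157.0493
Market ₹160.65 > fair 157.0493: forward overpriced → cash-and-carry (borrow at r, buy the stock and collect the dividends, short the forward).
Profit at T = |F_mkt − F*| = |160.65 − 157.0493| = ₹3.60 per share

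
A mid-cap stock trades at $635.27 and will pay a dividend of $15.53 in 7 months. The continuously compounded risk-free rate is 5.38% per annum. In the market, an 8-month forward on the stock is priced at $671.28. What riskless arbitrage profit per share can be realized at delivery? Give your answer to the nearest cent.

PV(dividends) I = 15.53·e^(−0.0538·7/12) = 15.0502
Fair forward F* = (S − I)·e^(rT) = (635.27 − 15.0502)·e^0.035867 = 620.2198 × 1.036518 = 642.8690
Market $671.28 > fair 642.8690: forward overpriced → cash-and-carry (borrow at r, buy the stock and collect the dividends, short the forward).
Profit at T = |F_mkt − F*| = |671.28 − 642.8690| = $28.41 per share

$28.41 per share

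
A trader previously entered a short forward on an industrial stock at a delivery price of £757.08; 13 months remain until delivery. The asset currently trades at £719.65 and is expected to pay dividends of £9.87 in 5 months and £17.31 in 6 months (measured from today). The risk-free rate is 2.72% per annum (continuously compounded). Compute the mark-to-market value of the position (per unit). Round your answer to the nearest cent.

PV(remaining dividends) I = 9.87·e^(−0.0272·5/12) + 17.31·e^(−0.0272·6/12) = 26.8349
Current forward F = (S − I)·e^(rT) = (719.65 − 26.8349)·e^(0.0272·13/12) = 692.8151 × 1.029905 = 713.5337
Value (long) = (F − K)·e^(−rT) = (713.5337 − 757.08) × 0.970963 = -42.2818
Short position value = −(long value) = £42.28

£42.28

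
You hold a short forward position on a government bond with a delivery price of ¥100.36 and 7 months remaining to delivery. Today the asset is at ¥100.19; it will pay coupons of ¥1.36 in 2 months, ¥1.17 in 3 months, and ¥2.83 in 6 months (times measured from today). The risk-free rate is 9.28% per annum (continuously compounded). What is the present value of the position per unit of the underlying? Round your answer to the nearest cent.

¥0.07

PV(remaining coupons) I = 1.36·e^(−0.0928·2/12) + 1.17·e^(−0.0928·3/12) + 2.83·e^(−0.0928·6/12) = 5.1840
Current forward F = (S − I)·e^(rT) = (100.19 − 5.1840)·e^(0.0928·7/12) = 95.0060 × 1.055625 = 100.2907
Value (long) = (F − K)·e^(−rT) = (100.2907 − 100.36) × 0.947306 = -0.0656
Short position value = −(long value) = ¥0.07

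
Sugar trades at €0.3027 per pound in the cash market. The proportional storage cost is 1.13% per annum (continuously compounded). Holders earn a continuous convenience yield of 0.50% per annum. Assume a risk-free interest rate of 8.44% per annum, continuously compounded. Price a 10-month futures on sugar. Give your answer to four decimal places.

Net carry = r + u − y = 0.0844 + 0.0113 − 0.0050 = 0.0907
F = S·e^((r+u−y)T) = 0.3027 · e^(0.0907 × 10/12) = 0.3027 · e^0.075583
= 0.3027 × 1.078513 = €0.3265 per pound

€0.3265 per pound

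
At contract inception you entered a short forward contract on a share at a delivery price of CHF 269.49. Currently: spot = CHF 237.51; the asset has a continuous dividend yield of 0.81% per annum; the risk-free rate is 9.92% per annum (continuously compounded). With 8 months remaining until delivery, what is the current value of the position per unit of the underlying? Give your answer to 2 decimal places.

Current fair forward for the remaining 8 months: F = S·e^((r − q)·T), (r − q) = 0.0992 − 0.0081 = 0.0911
F = 237.51 · e^(0.0911 × 8/12) = 237.51 × 1.062616 = 252.3819
Value of long forward = (F − K)·e^(−rT) = (252.3819 − 269.49) · e^(−0.0992·8/12)
= -17.1081 × 0.936006 = -16.01
Short position value = −(long value) = CHF 16.01

CHF 16.01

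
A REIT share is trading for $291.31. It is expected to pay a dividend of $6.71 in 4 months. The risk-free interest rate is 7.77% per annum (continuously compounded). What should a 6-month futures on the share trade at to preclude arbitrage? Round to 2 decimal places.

PV(dividends) I = 6.71·e^(−0.0777·4/12)
I = 6.5384
F = (S − I)·e^(rT) = (291.31 − 6.5384) · e^(0.0777·6/12)
= 284.7716 · e^0.038850 = 284.7716 × 1.039615 = $296.05

$296.05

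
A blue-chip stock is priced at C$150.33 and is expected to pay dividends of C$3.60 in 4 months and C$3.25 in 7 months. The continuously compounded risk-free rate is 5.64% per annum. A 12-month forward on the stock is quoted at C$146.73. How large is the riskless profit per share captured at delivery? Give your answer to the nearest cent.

PV(dividends) I = 3.60·e^(−0.0564·4/12) + 3.25·e^(−0.0564·7/12) = 6.6778
Fair forward F* = (S − I)·e^(rT) = (150.33 − 6.6778)·e^0.056400 = 143.6522 × 1.058021 = 151.9870
Market C$146.73 < fair 151.9870: forward underpriced → reverse cash-and-carry (short the stock, invest proceeds at r, pay the dividends, go long the forward).
Profit at T = |F_mkt − F*| = |146.73 − 151.9870| = C$5.26 per share

C$5.26 per share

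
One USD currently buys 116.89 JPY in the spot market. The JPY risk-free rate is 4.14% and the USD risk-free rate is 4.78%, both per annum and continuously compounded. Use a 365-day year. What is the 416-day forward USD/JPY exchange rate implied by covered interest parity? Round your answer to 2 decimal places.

116.04

F = S·e^((r_JPY − r_USD)T) = 116.89 · e^((0.0414 − 0.0478) × 416/365)
= 116.89 · e^-0.007294 = 116.89 × 0.992733
F = 116.04 JPY per USD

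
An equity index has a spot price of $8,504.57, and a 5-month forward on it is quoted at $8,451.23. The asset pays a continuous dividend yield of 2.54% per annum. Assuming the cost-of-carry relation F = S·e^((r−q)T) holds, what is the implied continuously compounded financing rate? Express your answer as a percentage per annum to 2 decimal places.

1.03%

From F = S·e^((r−q)T): (r − q) = ln(F/S)/T
ln(8451.23/8504.57) = ln(0.993728) = -0.006292
(r − q) = -0.006292 / (5/12) = -0.015101
r = ln(F/S)/T + q = -0.015101 + 0.0254 = 0.010299
r = 1.03%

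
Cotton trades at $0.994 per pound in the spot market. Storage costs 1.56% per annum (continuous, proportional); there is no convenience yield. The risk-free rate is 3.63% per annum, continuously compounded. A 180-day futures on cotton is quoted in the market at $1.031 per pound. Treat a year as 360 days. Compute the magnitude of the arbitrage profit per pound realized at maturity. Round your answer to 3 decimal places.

$0.011 per pound

Fair futures: F* = S·e^(carry·T), with carry = (r + u) = 0.0363 + 0.0156 = 0.0519
F* = 0.994 · e^(0.0519 × 180/360) = 0.994 · e^0.025950 = 0.994 × 1.026290 = $1.0201
Market $1.031 > fair $1.0201: forward overpriced → cash-and-carry (buy spot, short the forward).
At maturity, profit = |F_mkt − F*| = |1.031 − 1.0201| = $0.011 per pound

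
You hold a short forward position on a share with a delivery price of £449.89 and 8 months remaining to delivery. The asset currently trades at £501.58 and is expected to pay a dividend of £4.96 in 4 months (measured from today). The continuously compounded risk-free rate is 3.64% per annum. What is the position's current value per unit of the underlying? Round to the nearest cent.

-£57.58

PV(remaining dividends) I = 4.96·e^(−0.0364·4/12) = 4.9002
Current forward F = (S − I)·e^(rT) = (501.58 − 4.9002)·e^(0.0364·8/12) = 496.6798 × 1.024563 = 508.8797
Value (long) = (F − K)·e^(−rT) = (508.8797 − 449.89) × 0.976025 = 57.5754
Short position value = −(long value) = -£57.58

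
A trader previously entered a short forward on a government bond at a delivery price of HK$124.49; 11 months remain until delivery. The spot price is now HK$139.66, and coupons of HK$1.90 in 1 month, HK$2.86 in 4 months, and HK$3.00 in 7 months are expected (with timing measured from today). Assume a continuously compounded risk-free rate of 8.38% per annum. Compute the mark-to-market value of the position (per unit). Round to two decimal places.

PV(remaining coupons) I = 1.90·e^(−0.0838·1/12) + 2.86·e^(−0.0838·4/12) + 3.00·e^(−0.0838·7/12) = 7.5249
Current forward F = (S − I)·e^(rT) = (139.66 − 7.5249)·e^(0.0838·11/12) = 132.1351 × 1.079844 = 142.6853
Value (long) = (F − K)·e^(−rT) = (142.6853 − 124.49) × 0.926060 = 16.8499
Short position value = −(long value) = -HK$16.85

-HK$16.85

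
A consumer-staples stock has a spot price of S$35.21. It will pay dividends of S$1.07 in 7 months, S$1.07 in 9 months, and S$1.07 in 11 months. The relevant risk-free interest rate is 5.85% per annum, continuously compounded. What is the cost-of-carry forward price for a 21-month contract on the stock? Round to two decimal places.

PV(dividends) I = 1.07·e^(−0.0585·7/12) + 1.07·e^(−0.0585·9/12) + 1.07·e^(−0.0585·11/12)
I = 1.0341 + 1.0241 + 1.0141 = 3.0723
F = (S − I)·e^(rT) = (35.21 − 3.0723) · e^(0.0585·21/12)
= 32.1377 · e^0.102375 = 32.1377 × 1.107799 = S$35.60

S$35.60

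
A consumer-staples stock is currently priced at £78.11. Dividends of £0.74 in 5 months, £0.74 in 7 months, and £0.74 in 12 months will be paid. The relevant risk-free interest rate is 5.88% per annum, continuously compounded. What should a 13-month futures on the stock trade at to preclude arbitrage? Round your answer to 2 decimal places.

PV(dividends) I = 0.74·e^(−0.0588·5/12) + 0.74·e^(−0.0588·7/12) + 0.74·e^(−0.0588·12/12)
I = 0.7221 + 0.7150 + 0.6977 = 2.1348
F = (S − I)·e^(rT) = (78.11 − 2.1348) · e^(0.0588·13/12)
= 75.9752 · e^0.063700 = 75.9752 × 1.065773 = £80.97

£80.97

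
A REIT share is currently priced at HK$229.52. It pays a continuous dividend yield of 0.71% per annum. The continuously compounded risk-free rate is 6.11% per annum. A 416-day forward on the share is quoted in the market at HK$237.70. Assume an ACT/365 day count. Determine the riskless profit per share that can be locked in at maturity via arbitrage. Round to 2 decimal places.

HK$6.39 per share

Fair forward: F* = S·e^(carry·T), with carry = (r − q) = 0.0611 − 0.0071 = 0.0540
F* = 229.52 · e^(0.0540 × 416/365) = 229.52 · e^0.061545 = 229.52 × 1.063478 = HK$244.0895
Market HK$237.70 < fair HK$244.0895: forward underpriced → reverse cash-and-carry (short spot, go long the forward).
At maturity, profit = |F_mkt − F*| = |237.70 − 244.0895| = HK$6.39 per share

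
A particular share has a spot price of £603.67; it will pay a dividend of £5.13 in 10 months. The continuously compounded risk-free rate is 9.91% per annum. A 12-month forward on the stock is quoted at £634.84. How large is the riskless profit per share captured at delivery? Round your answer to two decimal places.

PV(dividends) I = 5.13·e^(−0.0991·10/12) = 4.7234
Fair forward F* = (S − I)·e^(rT) = (603.67 − 4.7234)·e^0.099100 = 598.9466 × 1.104177 = 661.3431
Market £634.84 < fair 661.3431: forward underpriced → reverse cash-and-carry (short the stock, invest proceeds at r, pay the dividends, go long the forward).
Profit at T = |F_mkt − F*| = |634.84 − 661.3431| = £26.50 per share

£26.50 per share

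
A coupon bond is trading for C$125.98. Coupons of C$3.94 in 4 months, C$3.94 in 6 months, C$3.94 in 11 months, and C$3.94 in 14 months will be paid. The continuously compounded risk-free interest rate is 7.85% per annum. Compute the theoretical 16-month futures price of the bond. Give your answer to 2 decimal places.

PV(coupons) I = 3.94·e^(−0.0785·4/12) + 3.94·e^(−0.0785·6/12) + 3.94·e^(−0.0785·11/12) + 3.94·e^(−0.0785·14/12)
I = 3.8382 + 3.7884 + 3.6664 + 3.5952 = 14.8882
F = (S − I)·e^(rT) = (125.98 − 14.8882) · e^(0.0785·16/12)
= 111.0918 · e^0.104667 = 111.0918 × 1.110341 = C$123.35

C$123.35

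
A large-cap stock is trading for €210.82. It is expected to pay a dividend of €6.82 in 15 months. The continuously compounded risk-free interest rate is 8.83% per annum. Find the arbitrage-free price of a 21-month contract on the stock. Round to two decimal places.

€238.92

PV(dividends) I = 6.82·e^(−0.0883·15/12)
I = 6.1073
F = (S − I)·e^(rT) = (210.82 − 6.1073) · e^(0.0883·21/12)
= 204.7127 · e^0.154525 = 204.7127 × 1.167103 = €238.92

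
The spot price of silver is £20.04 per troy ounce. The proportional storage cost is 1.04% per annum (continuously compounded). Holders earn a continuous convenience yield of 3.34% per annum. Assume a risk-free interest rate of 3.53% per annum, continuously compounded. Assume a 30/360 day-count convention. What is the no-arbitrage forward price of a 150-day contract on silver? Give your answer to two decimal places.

£20.14 per troy ounce

Net carry = r + u − y = 0.0353 + 0.0104 − 0.0334 = 0.0123
F = S·e^((r+u−y)T) = 20.04 · e^(0.0123 × 150/360) = 20.04 · e^0.005125
= 20.04 × 1.005138 = £20.14 per troy ounce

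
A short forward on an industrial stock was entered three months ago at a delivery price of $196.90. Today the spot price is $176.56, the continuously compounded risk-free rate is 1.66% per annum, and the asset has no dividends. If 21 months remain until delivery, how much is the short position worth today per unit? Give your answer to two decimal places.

$14.70

Current fair forward for the remaining 21 months: F = S·e^(r·T), r = 0.0166
F = 176.56 · e^(0.0166 × 21/12) = 176.56 × 1.029476 = 181.7643
Value of long forward = (F − K)·e^(−rT) = (181.7643 − 196.90) · e^(−0.0166·21/12)
= -15.1357 × 0.971368 = -14.70
Short position value = −(long value) = $14.70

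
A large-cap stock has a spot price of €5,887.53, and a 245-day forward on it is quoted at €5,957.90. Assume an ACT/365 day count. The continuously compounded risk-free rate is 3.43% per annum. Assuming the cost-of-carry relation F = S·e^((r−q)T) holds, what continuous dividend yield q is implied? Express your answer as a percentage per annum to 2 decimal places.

1.66%

From F = S·e^((r−q)T): (r − q) = ln(F/S)/T
ln(5957.90/5887.53) = ln(1.011952) = 0.011881
(r − q) = 0.011881 / (245/365) = 0.017700
q = r − ln(F/S)/T = 0.0343 − 0.017700 = 0.016600
q = 1.66%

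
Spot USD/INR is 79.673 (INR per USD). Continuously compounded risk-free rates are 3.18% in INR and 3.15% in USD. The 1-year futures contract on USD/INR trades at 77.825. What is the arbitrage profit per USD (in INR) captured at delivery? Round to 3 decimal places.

1.872 per USD (in INR)

Fair futures: F* = S·e^(carry·T), with carry = (r_INR − r_USD) = 0.0318 − 0.0315 = 0.0003
F* = 79.673 · e^(0.0003 × 1) = 79.673 · e^0.000300 = 79.673 × 1.000300 = 79.6969
Market 77.825 < fair 79.6969: forward underpriced → reverse cash-and-carry (short spot, go long the forward).
At maturity, profit = |F_mkt − F*| = |77.825 − 79.6969| = 1.872 per USD (in INR)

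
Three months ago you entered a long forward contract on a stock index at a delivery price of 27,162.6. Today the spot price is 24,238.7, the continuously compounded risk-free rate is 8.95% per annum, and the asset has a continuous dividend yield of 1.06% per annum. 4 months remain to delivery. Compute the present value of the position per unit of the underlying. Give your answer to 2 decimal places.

-2211.01

Current fair forward for the remaining 4 months: F = S·e^((r − q)·T), (r − q) = 0.0895 − 0.0106 = 0.0789
F = 24238.7 · e^(0.0789 × 4/12) = 24238.7 × 1.02664890 = 24884.6347
Value of long forward = (F − K)·e^(−rT) = (24884.6347 − 27162.6) · e^(−0.0895·4/12)
= -2277.9653 × 0.97060729 = -2211.01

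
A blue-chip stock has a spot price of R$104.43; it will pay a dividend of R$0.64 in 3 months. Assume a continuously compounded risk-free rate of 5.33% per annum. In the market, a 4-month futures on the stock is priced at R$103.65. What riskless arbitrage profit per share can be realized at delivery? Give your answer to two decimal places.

R$2.01 per share

PV(dividends) I = 0.64·e^(−0.0533·3/12) = 0.6315
Fair futures F* = (S − I)·e^(rT) = (104.43 − 0.6315)·e^0.017767 = 103.7985 × 1.017926 = 105.6592
Market R$103.65 < fair 105.6592: forward underpriced → reverse cash-and-carry (short the stock, invest proceeds at r, pay the dividends, go long the forward).
Profit at T = |F_mkt − F*| = |103.65 − 105.6592| = R$2.01 per share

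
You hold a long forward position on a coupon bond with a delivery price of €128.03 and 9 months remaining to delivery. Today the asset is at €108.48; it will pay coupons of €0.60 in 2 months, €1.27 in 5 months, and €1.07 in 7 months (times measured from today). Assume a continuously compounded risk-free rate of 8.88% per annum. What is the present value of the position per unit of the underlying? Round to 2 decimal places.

-€14.13

PV(remaining coupons) I = 0.60·e^(−0.0888·2/12) + 1.27·e^(−0.0888·5/12) + 1.07·e^(−0.0888·7/12) = 2.8310
Current forward F = (S − I)·e^(rT) = (108.48 − 2.8310)·e^(0.0888·9/12) = 105.6490 × 1.068868 = 112.9248
Value (long) = (F − K)·e^(−rT) = (112.9248 − 128.03) × 0.935569 = -14.1320
Value = -€14.13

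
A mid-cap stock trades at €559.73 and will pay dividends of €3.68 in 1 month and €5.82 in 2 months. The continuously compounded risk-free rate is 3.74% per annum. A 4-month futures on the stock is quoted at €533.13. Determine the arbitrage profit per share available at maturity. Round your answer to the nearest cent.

PV(dividends) I = 3.68·e^(−0.0374·1/12) + 5.82·e^(−0.0374·2/12) = 9.4524
Fair futures F* = (S − I)·e^(rT) = (559.73 − 9.4524)·e^0.012467 = 550.2776 × 1.012545 = 557.1808
Market €533.13 < fair 557.1808: forward underpriced → reverse cash-and-carry (short the stock, invest proceeds at r, pay the dividends, go long the forward).
Profit at T = |F_mkt − F*| = |533.13 − 557.1808| = €24.05 per share

€24.05 per share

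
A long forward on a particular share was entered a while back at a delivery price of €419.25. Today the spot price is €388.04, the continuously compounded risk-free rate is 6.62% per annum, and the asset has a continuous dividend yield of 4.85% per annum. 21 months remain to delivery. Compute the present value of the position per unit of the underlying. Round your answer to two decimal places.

Current fair forward for the remaining 21 months: F = S·e^((r − q)·T), (r − q) = 0.0662 − 0.0485 = 0.0177
F = 388.04 · e^(0.0177 × 21/12) = 388.04 × 1.031460 = 400.2477
Value of long forward = (F − K)·e^(−rT) = (400.2477 − 419.25) · e^(−0.0662·21/12)
= -19.0023 × 0.890609 = -16.92

-€16.92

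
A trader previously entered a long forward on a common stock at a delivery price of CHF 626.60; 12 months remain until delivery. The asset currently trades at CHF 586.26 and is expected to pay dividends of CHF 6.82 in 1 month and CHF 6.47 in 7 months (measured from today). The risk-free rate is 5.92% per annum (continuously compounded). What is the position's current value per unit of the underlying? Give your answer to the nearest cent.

-CHF 17.36

PV(remaining dividends) I = 6.82·e^(−0.0592·1/12) + 6.47·e^(−0.0592·7/12) = 13.0368
Current forward F = (S − I)·e^(rT) = (586.26 − 13.0368)·e^(0.0592·12/12) = 573.2232 × 1.060987 = 608.1824
Value (long) = (F − K)·e^(−rT) = (608.1824 − 626.60) × 0.942518 = -17.3589
Value = -CHF 17.36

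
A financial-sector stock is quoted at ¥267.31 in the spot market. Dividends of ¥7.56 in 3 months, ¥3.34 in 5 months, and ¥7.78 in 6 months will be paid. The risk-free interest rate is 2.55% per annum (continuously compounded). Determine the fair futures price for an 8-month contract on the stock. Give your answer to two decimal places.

¥253.08

PV(dividends) I = 7.56·e^(−0.0255·3/12) + 3.34·e^(−0.0255·5/12) + 7.78·e^(−0.0255·6/12)
I = 7.5120 + 3.3047 + 7.6814 = 18.4981
F = (S − I)·e^(rT) = (267.31 − 18.4981) · e^(0.0255·8/12)
= 248.8119 · e^0.017000 = 248.8119 × 1.017145 = ¥253.08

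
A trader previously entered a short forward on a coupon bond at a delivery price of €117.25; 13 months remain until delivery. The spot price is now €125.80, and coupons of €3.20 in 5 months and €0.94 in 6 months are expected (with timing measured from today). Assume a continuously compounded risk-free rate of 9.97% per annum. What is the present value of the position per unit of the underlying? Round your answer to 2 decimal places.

PV(remaining coupons) I = 3.20·e^(−0.0997·5/12) + 0.94·e^(−0.0997·6/12) = 3.9641
Current forward F = (S − I)·e^(rT) = (125.80 − 3.9641)·e^(0.0997·13/12) = 121.8359 × 1.114057 = 135.7321
Value (long) = (F − K)·e^(−rT) = (135.7321 − 117.25) × 0.897620 = 16.5899
Short position value = −(long value) = -€16.59

-€16.59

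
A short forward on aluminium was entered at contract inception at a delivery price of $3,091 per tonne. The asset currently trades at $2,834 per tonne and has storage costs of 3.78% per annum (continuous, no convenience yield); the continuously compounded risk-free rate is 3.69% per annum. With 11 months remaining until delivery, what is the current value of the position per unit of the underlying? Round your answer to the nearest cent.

$54.28 per tonne

Current fair forward for the remaining 11 months: F = S·e^((r + u)·T), (r + u) = 0.0369 + 0.0378 = 0.0747
F = 2834 · e^(0.0747 × 11/12) = 2834 × 1.07087385 = 3034.8565
Value of long forward = (F − K)·e^(−rT) = (3034.8565 − 3091) · e^(−0.0369·11/12)
= -56.1435 × 0.96674067 = -54.28
Short position value = −(long value) = $54.28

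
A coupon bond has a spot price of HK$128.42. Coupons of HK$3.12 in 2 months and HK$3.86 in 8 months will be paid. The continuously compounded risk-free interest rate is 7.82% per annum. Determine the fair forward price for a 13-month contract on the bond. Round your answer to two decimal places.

PV(coupons) I = 3.12·e^(−0.0782·2/12) + 3.86·e^(−0.0782·8/12)
I = 3.0796 + 3.6639 = 6.7435
F = (S − I)·e^(rT) = (128.42 − 6.7435) · e^(0.0782·13/12)
= 121.6765 · e^0.084717 = 121.6765 × 1.088409 = HK$132.43

HK$132.43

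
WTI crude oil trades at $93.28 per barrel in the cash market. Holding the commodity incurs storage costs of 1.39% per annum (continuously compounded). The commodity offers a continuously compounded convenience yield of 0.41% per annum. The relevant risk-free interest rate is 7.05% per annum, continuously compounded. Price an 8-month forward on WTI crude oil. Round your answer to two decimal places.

$98.41 per barrel

Net carry = r + u − y = 0.0705 + 0.0139 − 0.0041 = 0.0803
F = S·e^((r+u−y)T) = 93.28 · e^(0.0803 × 8/12) = 93.28 · e^0.053533
= 93.28 × 1.054992 = $98.41 per barrel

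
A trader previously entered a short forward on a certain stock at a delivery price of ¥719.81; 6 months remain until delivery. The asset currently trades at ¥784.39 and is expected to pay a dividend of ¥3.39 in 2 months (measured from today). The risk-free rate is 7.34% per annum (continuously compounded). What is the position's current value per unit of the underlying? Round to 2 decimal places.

-¥87.17

PV(remaining dividends) I = 3.39·e^(−0.0734·2/12) = 3.3488
Current forward F = (S − I)·e^(rT) = (784.39 − 3.3488)·e^(0.0734·6/12) = 781.0412 × 1.037382 = 810.2381
Value (long) = (F − K)·e^(−rT) = (810.2381 − 719.81) × 0.963965 = 87.1695
Short position value = −(long value) = -¥87.17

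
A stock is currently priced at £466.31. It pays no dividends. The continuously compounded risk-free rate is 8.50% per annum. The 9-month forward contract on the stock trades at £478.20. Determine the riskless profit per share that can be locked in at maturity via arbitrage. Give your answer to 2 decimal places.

Fair forward: F* = S·e^(carry·T), with carry = r = 0.0850
F* = 466.31 · e^(0.0850 × 9/12) = 466.31 · e^0.063750 = 466.31 × 1.065826 = £497.0053
Market £478.20 < fair £497.0053: forward underpriced → reverse cash-and-carry (short spot, go long the forward).
At maturity, profit = |F_mkt − F*| = |478.20 − 497.0053| = £18.81 per share

£18.81 per share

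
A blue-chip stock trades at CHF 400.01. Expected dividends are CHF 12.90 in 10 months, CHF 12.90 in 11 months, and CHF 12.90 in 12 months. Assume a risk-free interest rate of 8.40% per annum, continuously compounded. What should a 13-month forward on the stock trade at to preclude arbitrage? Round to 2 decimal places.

CHF 398.87

PV(dividends) I = 12.90·e^(−0.0840·10/12) + 12.90·e^(−0.0840·11/12) + 12.90·e^(−0.0840·12/12)
I = 12.0279 + 11.9440 + 11.8607 = 35.8326
F = (S − I)·e^(rT) = (400.01 − 35.8326) · e^(0.0840·13/12)
= 364.1774 · e^0.091000 = 364.1774 × 1.095269 = CHF 398.87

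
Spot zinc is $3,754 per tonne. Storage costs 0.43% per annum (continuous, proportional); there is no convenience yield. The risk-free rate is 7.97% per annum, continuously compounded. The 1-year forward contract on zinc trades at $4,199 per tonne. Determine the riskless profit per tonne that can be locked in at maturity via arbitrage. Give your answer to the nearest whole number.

Fair forward: F* = S·e^(carry·T), with carry = (r + u) = 0.0797 + 0.0043 = 0.0840
F* = 3754 · e^(0.0840 × 1) = 3754 · e^0.084000 = 3754 × 1.087629 = $4082.9593
Market $4199 > fair $4082.9593: forward overpriced → cash-and-carry (buy spot, short the forward).
At maturity, profit = |F_mkt − F*| = |4199 − 4082.9593| = $116 per tonne

$116 per tonne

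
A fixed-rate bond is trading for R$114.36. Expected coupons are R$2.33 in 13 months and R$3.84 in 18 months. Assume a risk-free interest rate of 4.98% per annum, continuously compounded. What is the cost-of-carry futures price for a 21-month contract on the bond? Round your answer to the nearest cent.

R$118.48

PV(coupons) I = 2.33·e^(−0.0498·13/12) + 3.84·e^(−0.0498·18/12)
I = 2.2076 + 3.5636 = 5.7712
F = (S − I)·e^(rT) = (114.36 − 5.7712) · e^(0.0498·21/12)
= 108.5888 · e^0.087150 = 108.5888 × 1.091060 = R$118.48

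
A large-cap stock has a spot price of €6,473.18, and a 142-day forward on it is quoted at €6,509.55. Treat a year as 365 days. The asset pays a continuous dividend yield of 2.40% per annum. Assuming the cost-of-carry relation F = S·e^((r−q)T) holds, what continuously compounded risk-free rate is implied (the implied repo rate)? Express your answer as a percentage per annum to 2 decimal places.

From F = S·e^((r−q)T): (r − q) = ln(F/S)/T
ln(6509.55/6473.18) = ln(1.005619) = 0.005603
(r − q) = 0.005603 / (142/365) = 0.014402
r = ln(F/S)/T + q = 0.014402 + 0.0240 = 0.038402
r = 3.84%

3.84%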